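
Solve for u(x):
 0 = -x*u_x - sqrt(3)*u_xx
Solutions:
 u(x) = C1 + C2*erf(sqrt(2)*3^(3/4)*x/6)


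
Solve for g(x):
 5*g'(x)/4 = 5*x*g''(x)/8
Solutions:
 g(x) = C1 + C2*x^3


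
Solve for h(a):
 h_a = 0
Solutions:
 h(a) = C1


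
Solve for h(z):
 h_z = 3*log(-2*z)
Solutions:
 h(z) = C1 + 3*z*log(-z) + 3*z*(-1 + log(2))


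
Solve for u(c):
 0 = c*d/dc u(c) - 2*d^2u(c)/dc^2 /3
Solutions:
 u(c) = C1 + C2*erfi(sqrt(3)*c/2)


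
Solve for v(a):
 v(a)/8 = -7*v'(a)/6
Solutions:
 v(a) = C1*exp(-3*a/28)


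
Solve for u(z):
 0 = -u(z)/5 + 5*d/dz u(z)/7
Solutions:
 u(z) = C1*exp(7*z/25)


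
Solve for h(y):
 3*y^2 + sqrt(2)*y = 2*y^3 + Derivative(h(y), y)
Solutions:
 h(y) = C1 - y^4/2 + y^3 + sqrt(2)*y^2/2


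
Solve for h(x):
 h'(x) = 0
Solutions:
 h(x) = C1


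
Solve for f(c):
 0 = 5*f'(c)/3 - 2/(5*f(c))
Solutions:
 f(c) = -sqrt(C1 + 12*c)/5
 f(c) = sqrt(C1 + 12*c)/5


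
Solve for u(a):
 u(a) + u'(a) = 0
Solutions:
 u(a) = C1*exp(-a)


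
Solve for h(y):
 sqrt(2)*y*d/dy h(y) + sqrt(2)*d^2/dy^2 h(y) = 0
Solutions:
 h(y) = C1 + C2*erf(sqrt(2)*y/2)


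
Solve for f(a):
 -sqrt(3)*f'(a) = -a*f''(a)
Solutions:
 f(a) = C1 + C2*a^(1 + sqrt(3))


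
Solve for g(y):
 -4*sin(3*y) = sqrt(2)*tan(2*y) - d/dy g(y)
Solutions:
 g(y) = C1 - sqrt(2)*log(cos(2*y))/2 - 4*cos(3*y)/3


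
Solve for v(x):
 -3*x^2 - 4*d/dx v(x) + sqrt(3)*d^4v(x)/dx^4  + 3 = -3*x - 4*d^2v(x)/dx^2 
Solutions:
 v(x) = C1 + C2*exp(-2^(1/3)*x*(-2*6^(1/3)/(9 + sqrt(16*sqrt(3) + 81))^(1/3) + 3^(1/6)*(9 + sqrt(16*sqrt(3) + 81))^(1/3))/6)*sin(2^(1/3)*x*(2*2^(1/3)*3^(5/6)/(9 + sqrt(16*sqrt(3) + 81))^(1/3) + 3^(2/3)*(9 + sqrt(16*sqrt(3) + 81))^(1/3))/6) + C3*exp(-2^(1/3)*x*(-2*6^(1/3)/(9 + sqrt(16*sqrt(3) + 81))^(1/3) + 3^(1/6)*(9 + sqrt(16*sqrt(3) + 81))^(1/3))/6)*cos(2^(1/3)*x*(2*2^(1/3)*3^(5/6)/(9 + sqrt(16*sqrt(3) + 81))^(1/3) + 3^(2/3)*(9 + sqrt(16*sqrt(3) + 81))^(1/3))/6) + C4*exp(2^(1/3)*x*(-2*6^(1/3)/(9 + sqrt(16*sqrt(3) + 81))^(1/3) + 3^(1/6)*(9 + sqrt(16*sqrt(3) + 81))^(1/3))/3) - x^3/4 - 3*x^2/8


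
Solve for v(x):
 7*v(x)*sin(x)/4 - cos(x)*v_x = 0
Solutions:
 v(x) = C1/cos(x)^(7/4)


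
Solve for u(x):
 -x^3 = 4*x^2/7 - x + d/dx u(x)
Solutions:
 u(x) = C1 - x^4/4 - 4*x^3/21 + x^2/2


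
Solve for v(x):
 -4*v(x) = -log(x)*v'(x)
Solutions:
 v(x) = C1*exp(4*li(x))


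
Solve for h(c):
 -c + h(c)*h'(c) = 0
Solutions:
 h(c) = -sqrt(C1 + c^2)
 h(c) = sqrt(C1 + c^2)


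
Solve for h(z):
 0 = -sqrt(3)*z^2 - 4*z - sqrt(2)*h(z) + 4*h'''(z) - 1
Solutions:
 h(z) = C3*exp(sqrt(2)*z/2) - sqrt(6)*z^2/2 - 2*sqrt(2)*z + (C1*sin(sqrt(6)*z/4) + C2*cos(sqrt(6)*z/4))*exp(-sqrt(2)*z/4) - sqrt(2)/2


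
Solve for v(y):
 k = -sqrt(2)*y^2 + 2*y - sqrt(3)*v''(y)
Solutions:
 v(y) = C1 + C2*y - sqrt(3)*k*y^2/6 - sqrt(6)*y^4/36 + sqrt(3)*y^3/9


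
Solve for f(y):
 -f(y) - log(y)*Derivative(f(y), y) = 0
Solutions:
 f(y) = C1*exp(-li(y))


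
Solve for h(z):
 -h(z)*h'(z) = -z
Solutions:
 h(z) = -sqrt(C1 + z^2)
 h(z) = sqrt(C1 + z^2)


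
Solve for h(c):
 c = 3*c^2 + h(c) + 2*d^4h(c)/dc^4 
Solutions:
 h(c) = -3*c^2 + c + (C1*sin(2^(1/4)*c/2) + C2*cos(2^(1/4)*c/2))*exp(-2^(1/4)*c/2) + (C3*sin(2^(1/4)*c/2) + C4*cos(2^(1/4)*c/2))*exp(2^(1/4)*c/2)


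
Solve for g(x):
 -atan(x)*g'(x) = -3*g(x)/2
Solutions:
 g(x) = C1*exp(3*Integral(1/atan(x), x)/2)


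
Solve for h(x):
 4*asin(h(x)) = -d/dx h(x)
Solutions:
 Integral(1/asin(_y), (_y, h(x))) = C1 - 4*x


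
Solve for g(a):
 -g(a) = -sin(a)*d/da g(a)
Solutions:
 g(a) = C1*sqrt(cos(a) - 1)/sqrt(cos(a) + 1)


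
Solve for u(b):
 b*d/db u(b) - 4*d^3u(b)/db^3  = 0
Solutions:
 u(b) = C1 + Integral(C2*airyai(2^(1/3)*b/2) + C3*airybi(2^(1/3)*b/2), b)


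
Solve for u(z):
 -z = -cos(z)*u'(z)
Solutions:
 u(z) = C1 + Integral(z/cos(z), z)


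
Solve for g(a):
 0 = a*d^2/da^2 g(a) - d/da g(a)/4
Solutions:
 g(a) = C1 + C2*a^(5/4)


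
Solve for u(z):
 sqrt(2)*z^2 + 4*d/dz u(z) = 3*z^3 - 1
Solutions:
 u(z) = C1 + 3*z^4/16 - sqrt(2)*z^3/12 - z/4


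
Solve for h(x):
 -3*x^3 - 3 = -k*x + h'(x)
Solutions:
 h(x) = C1 + k*x^2/2 - 3*x^4/4 - 3*x


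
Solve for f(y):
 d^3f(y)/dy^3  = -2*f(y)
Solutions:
 f(y) = C3*exp(-2^(1/3)*y) + (C1*sin(2^(1/3)*sqrt(3)*y/2) + C2*cos(2^(1/3)*sqrt(3)*y/2))*exp(2^(1/3)*y/2)


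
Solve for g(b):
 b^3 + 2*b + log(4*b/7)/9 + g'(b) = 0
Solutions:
 g(b) = C1 - b^4/4 - b^2 - b*log(b)/9 - 2*b*log(2)/9 + b/9 + b*log(7)/9


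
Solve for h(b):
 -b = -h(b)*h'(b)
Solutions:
 h(b) = -sqrt(C1 + b^2)
 h(b) = sqrt(C1 + b^2)


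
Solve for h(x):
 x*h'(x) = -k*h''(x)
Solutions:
 h(x) = C1 + C2*sqrt(k)*erf(sqrt(2)*x*sqrt(1/k)/2)


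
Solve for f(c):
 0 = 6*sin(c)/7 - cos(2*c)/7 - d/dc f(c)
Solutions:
 f(c) = C1 - sin(2*c)/14 - 6*cos(c)/7


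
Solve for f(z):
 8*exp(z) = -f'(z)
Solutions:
 f(z) = C1 - 8*exp(z)


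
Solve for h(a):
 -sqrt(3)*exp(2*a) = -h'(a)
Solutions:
 h(a) = C1 + sqrt(3)*exp(2*a)/2


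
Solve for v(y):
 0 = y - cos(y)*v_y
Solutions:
 v(y) = C1 + Integral(y/cos(y), y)


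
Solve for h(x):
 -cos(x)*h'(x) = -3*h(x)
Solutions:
 h(x) = C1*(sin(x) + 1)^(3/2)/(sin(x) - 1)^(3/2)


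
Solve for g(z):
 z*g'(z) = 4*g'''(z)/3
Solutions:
 g(z) = C1 + Integral(C2*airyai(6^(1/3)*z/2) + C3*airybi(6^(1/3)*z/2), z)


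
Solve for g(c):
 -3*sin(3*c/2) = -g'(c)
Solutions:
 g(c) = C1 - 2*cos(3*c/2)


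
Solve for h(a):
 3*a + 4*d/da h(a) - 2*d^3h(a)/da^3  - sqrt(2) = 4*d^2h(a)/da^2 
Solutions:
 h(a) = C1 + C2*exp(a*(-1 + sqrt(3))) + C3*exp(-a*(1 + sqrt(3))) - 3*a^2/8 - 3*a/4 + sqrt(2)*a/4


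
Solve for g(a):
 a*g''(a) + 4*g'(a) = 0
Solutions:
 g(a) = C1 + C2/a^3


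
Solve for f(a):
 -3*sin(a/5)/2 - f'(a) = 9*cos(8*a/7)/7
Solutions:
 f(a) = C1 - 9*sin(8*a/7)/8 + 15*cos(a/5)/2


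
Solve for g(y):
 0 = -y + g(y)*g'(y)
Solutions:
 g(y) = -sqrt(C1 + y^2)
 g(y) = sqrt(C1 + y^2)


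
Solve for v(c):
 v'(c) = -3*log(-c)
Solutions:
 v(c) = C1 - 3*c*log(-c) + 3*c


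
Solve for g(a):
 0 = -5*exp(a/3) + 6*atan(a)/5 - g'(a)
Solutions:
 g(a) = C1 + 6*a*atan(a)/5 - 15*exp(a/3) - 3*log(a^2 + 1)/5


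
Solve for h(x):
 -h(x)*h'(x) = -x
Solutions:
 h(x) = -sqrt(C1 + x^2)
 h(x) = sqrt(C1 + x^2)


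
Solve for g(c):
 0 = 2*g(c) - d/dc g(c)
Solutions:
 g(c) = C1*exp(2*c)


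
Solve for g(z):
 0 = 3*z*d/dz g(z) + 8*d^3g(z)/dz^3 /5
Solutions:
 g(z) = C1 + Integral(C2*airyai(-15^(1/3)*z/2) + C3*airybi(-15^(1/3)*z/2), z)


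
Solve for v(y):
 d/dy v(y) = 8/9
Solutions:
 v(y) = C1 + 8*y/9


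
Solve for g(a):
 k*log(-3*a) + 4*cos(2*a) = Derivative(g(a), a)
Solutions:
 g(a) = C1 + a*k*(log(-a) - 1) + a*k*log(3) + 2*sin(2*a)


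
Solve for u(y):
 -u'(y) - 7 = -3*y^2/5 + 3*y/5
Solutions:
 u(y) = C1 + y^3/5 - 3*y^2/10 - 7*y


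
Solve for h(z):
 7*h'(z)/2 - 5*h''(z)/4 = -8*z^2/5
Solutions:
 h(z) = C1 + C2*exp(14*z/5) - 16*z^3/105 - 8*z^2/49 - 40*z/343


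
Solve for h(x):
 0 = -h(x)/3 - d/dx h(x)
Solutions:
 h(x) = C1*exp(-x/3)


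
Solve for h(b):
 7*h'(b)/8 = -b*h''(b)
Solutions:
 h(b) = C1 + C2*b^(1/8)


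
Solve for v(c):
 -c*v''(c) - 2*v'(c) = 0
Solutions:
 v(c) = C1 + C2/c


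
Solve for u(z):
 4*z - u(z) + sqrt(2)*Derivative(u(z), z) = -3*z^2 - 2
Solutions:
 u(z) = C1*exp(sqrt(2)*z/2) + 3*z^2 + 4*z + 6*sqrt(2)*z + 4*sqrt(2) + 14


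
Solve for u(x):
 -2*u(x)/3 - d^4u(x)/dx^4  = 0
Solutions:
 u(x) = (C1*sin(6^(3/4)*x/6) + C2*cos(6^(3/4)*x/6))*exp(-6^(3/4)*x/6) + (C3*sin(6^(3/4)*x/6) + C4*cos(6^(3/4)*x/6))*exp(6^(3/4)*x/6)


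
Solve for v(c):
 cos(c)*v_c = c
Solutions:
 v(c) = C1 + Integral(c/cos(c), c)


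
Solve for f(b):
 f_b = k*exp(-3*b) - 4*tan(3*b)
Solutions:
 f(b) = C1 - k*exp(-3*b)/3 - 2*log(tan(3*b)^2 + 1)/3


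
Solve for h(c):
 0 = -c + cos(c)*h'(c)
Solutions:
 h(c) = C1 + Integral(c/cos(c), c)


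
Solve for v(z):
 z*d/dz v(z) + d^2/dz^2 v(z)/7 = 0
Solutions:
 v(z) = C1 + C2*erf(sqrt(14)*z/2)


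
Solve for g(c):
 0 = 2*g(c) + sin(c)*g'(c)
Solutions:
 g(c) = C1*(cos(c) + 1)/(cos(c) - 1)


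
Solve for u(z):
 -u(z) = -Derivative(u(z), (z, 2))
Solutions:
 u(z) = C1*exp(-z) + C2*exp(z)


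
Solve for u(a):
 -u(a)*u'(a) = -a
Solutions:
 u(a) = -sqrt(C1 + a^2)
 u(a) = sqrt(C1 + a^2)


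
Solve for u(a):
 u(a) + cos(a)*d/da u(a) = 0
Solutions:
 u(a) = C1*sqrt(sin(a) - 1)/sqrt(sin(a) + 1)


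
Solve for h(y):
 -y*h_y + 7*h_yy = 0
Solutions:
 h(y) = C1 + C2*erfi(sqrt(14)*y/14)


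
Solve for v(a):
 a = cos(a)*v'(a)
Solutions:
 v(a) = C1 + Integral(a/cos(a), a)


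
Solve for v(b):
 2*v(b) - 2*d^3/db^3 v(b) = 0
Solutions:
 v(b) = C3*exp(b) + (C1*sin(sqrt(3)*b/2) + C2*cos(sqrt(3)*b/2))*exp(-b/2)


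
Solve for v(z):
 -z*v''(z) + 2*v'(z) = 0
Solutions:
 v(z) = C1 + C2*z^3


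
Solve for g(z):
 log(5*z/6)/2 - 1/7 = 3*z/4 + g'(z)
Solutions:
 g(z) = C1 - 3*z^2/8 + z*log(z)/2 - z*log(6)/2 - 9*z/14 + z*log(5)/2


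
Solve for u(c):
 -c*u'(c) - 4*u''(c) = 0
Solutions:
 u(c) = C1 + C2*erf(sqrt(2)*c/4)


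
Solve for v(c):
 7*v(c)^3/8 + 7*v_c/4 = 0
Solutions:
 v(c) = -sqrt(-1/(C1 - c))
 v(c) = sqrt(-1/(C1 - c))


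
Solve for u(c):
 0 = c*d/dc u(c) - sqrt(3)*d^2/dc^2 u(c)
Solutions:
 u(c) = C1 + C2*erfi(sqrt(2)*3^(3/4)*c/6)


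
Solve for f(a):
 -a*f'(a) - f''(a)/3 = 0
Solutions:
 f(a) = C1 + C2*erf(sqrt(6)*a/2)


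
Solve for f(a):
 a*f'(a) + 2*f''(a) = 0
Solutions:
 f(a) = C1 + C2*erf(a/2)


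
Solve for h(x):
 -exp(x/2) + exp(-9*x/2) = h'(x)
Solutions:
 h(x) = C1 - 2*exp(x/2) - 2*exp(-9*x/2)/9


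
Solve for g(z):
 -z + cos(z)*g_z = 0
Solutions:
 g(z) = C1 + Integral(z/cos(z), z)


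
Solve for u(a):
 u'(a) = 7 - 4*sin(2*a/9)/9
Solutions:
 u(a) = C1 + 7*a + 2*cos(2*a/9)


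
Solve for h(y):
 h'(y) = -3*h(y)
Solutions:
 h(y) = C1*exp(-3*y)


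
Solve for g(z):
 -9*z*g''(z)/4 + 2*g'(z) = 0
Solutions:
 g(z) = C1 + C2*z^(17/9)


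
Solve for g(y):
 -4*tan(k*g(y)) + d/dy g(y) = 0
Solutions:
 g(y) = Piecewise((-asin(exp(C1*k + 4*k*y))/k + pi/k, Ne(k, 0)), (nan, True))
 g(y) = Piecewise((asin(exp(C1*k + 4*k*y))/k, Ne(k, 0)), (nan, True))


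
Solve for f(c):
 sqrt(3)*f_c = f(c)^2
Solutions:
 f(c) = -3/(C1 + sqrt(3)*c)


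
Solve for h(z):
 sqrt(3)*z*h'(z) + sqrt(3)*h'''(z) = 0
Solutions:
 h(z) = C1 + Integral(C2*airyai(-z) + C3*airybi(-z), z)


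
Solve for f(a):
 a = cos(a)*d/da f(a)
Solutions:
 f(a) = C1 + Integral(a/cos(a), a)


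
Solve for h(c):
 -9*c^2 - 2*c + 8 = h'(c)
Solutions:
 h(c) = C1 - 3*c^3 - c^2 + 8*c


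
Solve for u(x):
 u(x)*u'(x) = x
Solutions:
 u(x) = -sqrt(C1 + x^2)
 u(x) = sqrt(C1 + x^2)


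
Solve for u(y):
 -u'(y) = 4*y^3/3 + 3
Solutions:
 u(y) = C1 - y^4/3 - 3*y


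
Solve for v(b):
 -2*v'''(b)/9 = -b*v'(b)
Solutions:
 v(b) = C1 + Integral(C2*airyai(6^(2/3)*b/2) + C3*airybi(6^(2/3)*b/2), b)


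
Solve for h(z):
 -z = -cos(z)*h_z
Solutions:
 h(z) = C1 + Integral(z/cos(z), z)


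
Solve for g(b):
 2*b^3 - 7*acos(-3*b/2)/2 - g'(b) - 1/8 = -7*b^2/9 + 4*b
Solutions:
 g(b) = C1 + b^4/2 + 7*b^3/27 - 2*b^2 - 7*b*acos(-3*b/2)/2 - b/8 - 7*sqrt(4 - 9*b^2)/6


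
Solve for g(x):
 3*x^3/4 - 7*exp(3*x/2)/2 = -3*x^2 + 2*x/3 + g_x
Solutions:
 g(x) = C1 + 3*x^4/16 + x^3 - x^2/3 - 7*exp(3*x/2)/3


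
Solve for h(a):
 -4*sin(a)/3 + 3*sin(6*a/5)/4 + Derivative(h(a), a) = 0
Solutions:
 h(a) = C1 - 4*cos(a)/3 + 5*cos(6*a/5)/8


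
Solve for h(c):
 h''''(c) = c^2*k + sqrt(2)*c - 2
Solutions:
 h(c) = C1 + C2*c + C3*c^2 + C4*c^3 + c^6*k/360 + sqrt(2)*c^5/120 - c^4/12


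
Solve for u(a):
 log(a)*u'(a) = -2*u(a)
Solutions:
 u(a) = C1*exp(-2*li(a))


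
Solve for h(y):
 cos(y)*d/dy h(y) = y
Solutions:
 h(y) = C1 + Integral(y/cos(y), y)


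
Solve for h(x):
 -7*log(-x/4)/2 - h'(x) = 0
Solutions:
 h(x) = C1 - 7*x*log(-x)/2 + x*(7/2 + 7*log(2))


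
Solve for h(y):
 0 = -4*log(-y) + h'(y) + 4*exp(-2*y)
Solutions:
 h(y) = C1 + 4*y*log(-y) - 4*y + 2*exp(-2*y)


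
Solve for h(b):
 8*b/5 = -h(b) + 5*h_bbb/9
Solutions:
 h(b) = C3*exp(15^(2/3)*b/5) - 8*b/5 + (C1*sin(3*3^(1/6)*5^(2/3)*b/10) + C2*cos(3*3^(1/6)*5^(2/3)*b/10))*exp(-15^(2/3)*b/10)


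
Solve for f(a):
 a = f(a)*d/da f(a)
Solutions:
 f(a) = -sqrt(C1 + a^2)
 f(a) = sqrt(C1 + a^2)


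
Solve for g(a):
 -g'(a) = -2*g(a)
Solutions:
 g(a) = C1*exp(2*a)


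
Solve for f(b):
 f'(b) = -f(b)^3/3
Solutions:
 f(b) = -sqrt(6)*sqrt(-1/(C1 - b))/2
 f(b) = sqrt(6)*sqrt(-1/(C1 - b))/2


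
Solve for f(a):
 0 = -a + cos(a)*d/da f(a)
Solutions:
 f(a) = C1 + Integral(a/cos(a), a)


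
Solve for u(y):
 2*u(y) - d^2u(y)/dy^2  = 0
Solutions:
 u(y) = C1*exp(-sqrt(2)*y) + C2*exp(sqrt(2)*y)


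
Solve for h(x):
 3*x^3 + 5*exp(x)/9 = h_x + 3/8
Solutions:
 h(x) = C1 + 3*x^4/4 - 3*x/8 + 5*exp(x)/9


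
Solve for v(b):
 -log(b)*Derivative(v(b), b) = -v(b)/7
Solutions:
 v(b) = C1*exp(li(b)/7)


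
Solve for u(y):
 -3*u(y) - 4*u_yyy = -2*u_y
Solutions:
 u(y) = C1*exp(3^(1/3)*y*(2*3^(1/3)/(sqrt(705) + 27)^(1/3) + (sqrt(705) + 27)^(1/3))/12)*sin(3^(1/6)*y*(-3^(2/3)*(sqrt(705) + 27)^(1/3) + 6/(sqrt(705) + 27)^(1/3))/12) + C2*exp(3^(1/3)*y*(2*3^(1/3)/(sqrt(705) + 27)^(1/3) + (sqrt(705) + 27)^(1/3))/12)*cos(3^(1/6)*y*(-3^(2/3)*(sqrt(705) + 27)^(1/3) + 6/(sqrt(705) + 27)^(1/3))/12) + C3*exp(-3^(1/3)*y*(2*3^(1/3)/(sqrt(705) + 27)^(1/3) + (sqrt(705) + 27)^(1/3))/6)


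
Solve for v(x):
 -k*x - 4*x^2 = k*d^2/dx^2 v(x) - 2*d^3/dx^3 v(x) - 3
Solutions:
 v(x) = C1 + C2*x + C3*exp(k*x/2) + x^3*(-1 - 16/k^2)/6 - x^4/(3*k) + x^2*(1/2 - 16/k^2)/k


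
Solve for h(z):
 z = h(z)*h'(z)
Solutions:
 h(z) = -sqrt(C1 + z^2)
 h(z) = sqrt(C1 + z^2)


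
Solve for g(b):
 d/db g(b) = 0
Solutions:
 g(b) = C1


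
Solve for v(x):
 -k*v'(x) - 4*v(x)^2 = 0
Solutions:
 v(x) = k/(C1*k + 4*x)


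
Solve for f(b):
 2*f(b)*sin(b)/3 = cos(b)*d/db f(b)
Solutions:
 f(b) = C1/cos(b)^(2/3)


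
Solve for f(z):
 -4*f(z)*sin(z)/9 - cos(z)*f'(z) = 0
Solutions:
 f(z) = C1*cos(z)^(4/9)


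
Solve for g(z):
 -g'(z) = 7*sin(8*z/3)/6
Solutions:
 g(z) = C1 + 7*cos(8*z/3)/16


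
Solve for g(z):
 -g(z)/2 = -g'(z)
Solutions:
 g(z) = C1*exp(z/2)


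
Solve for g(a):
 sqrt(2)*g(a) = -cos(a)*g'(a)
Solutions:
 g(a) = C1*(sin(a) - 1)^(sqrt(2)/2)/(sin(a) + 1)^(sqrt(2)/2)


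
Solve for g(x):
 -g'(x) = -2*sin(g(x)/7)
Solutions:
 -2*x + 7*log(cos(g(x)/7) - 1)/2 - 7*log(cos(g(x)/7) + 1)/2 = C1


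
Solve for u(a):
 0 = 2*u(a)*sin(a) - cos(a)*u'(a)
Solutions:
 u(a) = C1/cos(a)^2


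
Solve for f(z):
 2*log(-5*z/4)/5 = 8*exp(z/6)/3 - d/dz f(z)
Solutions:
 f(z) = C1 - 2*z*log(-z)/5 + 2*z*(-log(5) + 1 + 2*log(2))/5 + 16*exp(z/6)


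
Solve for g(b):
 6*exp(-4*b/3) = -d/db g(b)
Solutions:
 g(b) = C1 + 9*exp(-4*b/3)/2


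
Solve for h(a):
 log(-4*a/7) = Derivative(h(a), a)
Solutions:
 h(a) = C1 + a*log(-a) + a*(-log(7) - 1 + 2*log(2))


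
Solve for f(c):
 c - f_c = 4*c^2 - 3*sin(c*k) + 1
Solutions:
 f(c) = C1 - 4*c^3/3 + c^2/2 - c - 3*cos(c*k)/k


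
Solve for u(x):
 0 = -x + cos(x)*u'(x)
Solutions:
 u(x) = C1 + Integral(x/cos(x), x)


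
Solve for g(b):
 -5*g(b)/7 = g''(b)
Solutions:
 g(b) = C1*sin(sqrt(35)*b/7) + C2*cos(sqrt(35)*b/7)


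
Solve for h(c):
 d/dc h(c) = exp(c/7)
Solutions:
 h(c) = C1 + 7*exp(c/7)


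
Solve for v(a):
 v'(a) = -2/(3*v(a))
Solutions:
 v(a) = -sqrt(C1 - 12*a)/3
 v(a) = sqrt(C1 - 12*a)/3


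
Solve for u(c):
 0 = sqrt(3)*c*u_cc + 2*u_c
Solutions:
 u(c) = C1 + C2*c^(1 - 2*sqrt(3)/3)


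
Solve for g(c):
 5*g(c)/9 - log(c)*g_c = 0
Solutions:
 g(c) = C1*exp(5*li(c)/9)


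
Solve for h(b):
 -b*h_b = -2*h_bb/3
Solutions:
 h(b) = C1 + C2*erfi(sqrt(3)*b/2)


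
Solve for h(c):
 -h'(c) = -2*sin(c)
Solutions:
 h(c) = C1 - 2*cos(c)


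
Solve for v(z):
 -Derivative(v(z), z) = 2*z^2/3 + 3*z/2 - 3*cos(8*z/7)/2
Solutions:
 v(z) = C1 - 2*z^3/9 - 3*z^2/4 + 21*sin(8*z/7)/16


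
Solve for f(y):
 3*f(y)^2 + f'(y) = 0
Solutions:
 f(y) = 1/(C1 + 3*y)


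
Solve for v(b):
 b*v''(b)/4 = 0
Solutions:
 v(b) = C1 + C2*b


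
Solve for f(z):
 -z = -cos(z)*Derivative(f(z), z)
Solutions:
 f(z) = C1 + Integral(z/cos(z), z)


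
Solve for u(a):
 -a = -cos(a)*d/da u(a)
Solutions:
 u(a) = C1 + Integral(a/cos(a), a)


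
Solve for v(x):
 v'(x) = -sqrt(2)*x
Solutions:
 v(x) = C1 - sqrt(2)*x^2/2


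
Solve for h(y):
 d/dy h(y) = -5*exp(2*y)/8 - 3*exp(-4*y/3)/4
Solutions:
 h(y) = C1 - 5*exp(2*y)/16 + 9*exp(-4*y/3)/16


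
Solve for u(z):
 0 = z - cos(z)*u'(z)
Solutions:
 u(z) = C1 + Integral(z/cos(z), z)


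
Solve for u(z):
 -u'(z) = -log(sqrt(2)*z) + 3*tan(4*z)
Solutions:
 u(z) = C1 + z*log(z) - z + z*log(2)/2 + 3*log(cos(4*z))/4


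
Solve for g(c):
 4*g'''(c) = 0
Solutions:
 g(c) = C1 + C2*c + C3*c^2


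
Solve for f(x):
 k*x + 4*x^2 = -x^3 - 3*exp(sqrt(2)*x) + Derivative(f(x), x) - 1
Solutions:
 f(x) = C1 + k*x^2/2 + x^4/4 + 4*x^3/3 + x + 3*sqrt(2)*exp(sqrt(2)*x)/2


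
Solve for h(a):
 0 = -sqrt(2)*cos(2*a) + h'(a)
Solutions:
 h(a) = C1 + sqrt(2)*sin(2*a)/2


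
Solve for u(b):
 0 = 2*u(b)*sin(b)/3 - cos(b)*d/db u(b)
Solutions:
 u(b) = C1/cos(b)^(2/3)


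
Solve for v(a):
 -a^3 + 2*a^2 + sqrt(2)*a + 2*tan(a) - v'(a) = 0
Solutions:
 v(a) = C1 - a^4/4 + 2*a^3/3 + sqrt(2)*a^2/2 - 2*log(cos(a))


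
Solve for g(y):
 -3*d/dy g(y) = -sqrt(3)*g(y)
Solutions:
 g(y) = C1*exp(sqrt(3)*y/3)


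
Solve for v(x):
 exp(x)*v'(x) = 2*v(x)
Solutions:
 v(x) = C1*exp(-2*exp(-x))


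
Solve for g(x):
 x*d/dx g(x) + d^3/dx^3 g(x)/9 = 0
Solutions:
 g(x) = C1 + Integral(C2*airyai(-3^(2/3)*x) + C3*airybi(-3^(2/3)*x), x)


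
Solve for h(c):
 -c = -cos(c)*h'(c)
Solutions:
 h(c) = C1 + Integral(c/cos(c), c)


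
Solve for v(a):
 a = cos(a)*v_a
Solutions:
 v(a) = C1 + Integral(a/cos(a), a)


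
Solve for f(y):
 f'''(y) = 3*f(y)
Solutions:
 f(y) = C3*exp(3^(1/3)*y) + (C1*sin(3^(5/6)*y/2) + C2*cos(3^(5/6)*y/2))*exp(-3^(1/3)*y/2)


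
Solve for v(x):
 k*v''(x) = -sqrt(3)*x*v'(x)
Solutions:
 v(x) = C1 + C2*sqrt(k)*erf(sqrt(2)*3^(1/4)*x*sqrt(1/k)/2)


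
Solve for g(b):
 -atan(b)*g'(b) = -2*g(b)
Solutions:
 g(b) = C1*exp(2*Integral(1/atan(b), b))


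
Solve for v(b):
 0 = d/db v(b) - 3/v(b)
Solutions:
 v(b) = -sqrt(C1 + 6*b)
 v(b) = sqrt(C1 + 6*b)


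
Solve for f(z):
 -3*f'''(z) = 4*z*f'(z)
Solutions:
 f(z) = C1 + Integral(C2*airyai(-6^(2/3)*z/3) + C3*airybi(-6^(2/3)*z/3), z)


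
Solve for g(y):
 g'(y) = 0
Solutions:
 g(y) = C1


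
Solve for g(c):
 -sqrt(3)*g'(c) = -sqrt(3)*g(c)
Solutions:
 g(c) = C1*exp(c)


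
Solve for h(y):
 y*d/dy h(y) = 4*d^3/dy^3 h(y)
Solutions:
 h(y) = C1 + Integral(C2*airyai(2^(1/3)*y/2) + C3*airybi(2^(1/3)*y/2), y)


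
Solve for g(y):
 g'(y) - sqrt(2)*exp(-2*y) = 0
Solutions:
 g(y) = C1 - sqrt(2)*exp(-2*y)/2


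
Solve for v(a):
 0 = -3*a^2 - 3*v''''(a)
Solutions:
 v(a) = C1 + C2*a + C3*a^2 + C4*a^3 - a^6/360


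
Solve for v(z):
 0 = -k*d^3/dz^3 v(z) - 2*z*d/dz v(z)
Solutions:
 v(z) = C1 + Integral(C2*airyai(2^(1/3)*z*(-1/k)^(1/3)) + C3*airybi(2^(1/3)*z*(-1/k)^(1/3)), z)


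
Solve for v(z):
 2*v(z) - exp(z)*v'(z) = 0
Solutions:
 v(z) = C1*exp(-2*exp(-z))


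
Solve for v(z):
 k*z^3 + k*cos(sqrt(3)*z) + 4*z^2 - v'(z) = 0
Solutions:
 v(z) = C1 + k*z^4/4 + sqrt(3)*k*sin(sqrt(3)*z)/3 + 4*z^3/3


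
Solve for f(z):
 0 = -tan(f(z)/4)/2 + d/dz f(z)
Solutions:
 f(z) = -4*asin(C1*exp(z/8)) + 4*pi
 f(z) = 4*asin(C1*exp(z/8))


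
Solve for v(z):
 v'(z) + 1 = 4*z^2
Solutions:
 v(z) = C1 + 4*z^3/3 - z


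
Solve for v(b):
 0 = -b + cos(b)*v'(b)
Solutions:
 v(b) = C1 + Integral(b/cos(b), b)


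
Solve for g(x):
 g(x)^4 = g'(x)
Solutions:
 g(x) = (-1/(C1 + 3*x))^(1/3)
 g(x) = (-1/(C1 + x))^(1/3)*(-3^(2/3) - 3*3^(1/6)*I)/6
 g(x) = (-1/(C1 + x))^(1/3)*(-3^(2/3) + 3*3^(1/6)*I)/6


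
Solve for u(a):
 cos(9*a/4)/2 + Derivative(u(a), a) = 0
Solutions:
 u(a) = C1 - 2*sin(9*a/4)/9


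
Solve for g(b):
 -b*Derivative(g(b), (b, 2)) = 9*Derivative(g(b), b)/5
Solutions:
 g(b) = C1 + C2/b^(4/5)


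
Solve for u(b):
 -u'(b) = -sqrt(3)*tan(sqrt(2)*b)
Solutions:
 u(b) = C1 - sqrt(6)*log(cos(sqrt(2)*b))/2


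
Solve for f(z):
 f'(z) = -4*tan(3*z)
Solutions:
 f(z) = C1 + 4*log(cos(3*z))/3


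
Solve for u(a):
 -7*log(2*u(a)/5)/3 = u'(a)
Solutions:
 3*Integral(1/(log(_y) - log(5) + log(2)), (_y, u(a)))/7 = C1 - a


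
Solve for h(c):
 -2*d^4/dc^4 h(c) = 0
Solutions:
 h(c) = C1 + C2*c + C3*c^2 + C4*c^3


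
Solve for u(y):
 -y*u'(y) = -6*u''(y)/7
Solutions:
 u(y) = C1 + C2*erfi(sqrt(21)*y/6)


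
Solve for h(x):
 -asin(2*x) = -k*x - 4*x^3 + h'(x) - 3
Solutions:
 h(x) = C1 + k*x^2/2 + x^4 - x*asin(2*x) + 3*x - sqrt(1 - 4*x^2)/2


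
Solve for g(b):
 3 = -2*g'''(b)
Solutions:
 g(b) = C1 + C2*b + C3*b^2 - b^3/4


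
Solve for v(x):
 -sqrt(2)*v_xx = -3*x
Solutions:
 v(x) = C1 + C2*x + sqrt(2)*x^3/4


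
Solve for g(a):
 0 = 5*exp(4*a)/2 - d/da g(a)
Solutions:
 g(a) = C1 + 5*exp(4*a)/8


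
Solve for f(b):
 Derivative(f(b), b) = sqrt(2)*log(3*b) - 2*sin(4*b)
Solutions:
 f(b) = C1 + sqrt(2)*b*(log(b) - 1) + sqrt(2)*b*log(3) + cos(4*b)/2


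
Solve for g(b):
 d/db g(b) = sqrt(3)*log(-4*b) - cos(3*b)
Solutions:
 g(b) = C1 + sqrt(3)*b*(log(-b) - 1) + 2*sqrt(3)*b*log(2) - sin(3*b)/3


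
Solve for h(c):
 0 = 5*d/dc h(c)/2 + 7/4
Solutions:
 h(c) = C1 - 7*c/10


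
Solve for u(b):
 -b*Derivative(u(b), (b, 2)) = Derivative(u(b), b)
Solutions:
 u(b) = C1 + C2*log(b)


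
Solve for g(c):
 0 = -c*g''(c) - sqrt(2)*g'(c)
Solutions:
 g(c) = C1 + C2*c^(1 - sqrt(2))


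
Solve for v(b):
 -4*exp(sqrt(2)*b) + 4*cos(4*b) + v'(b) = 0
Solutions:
 v(b) = C1 + 2*sqrt(2)*exp(sqrt(2)*b) - sin(4*b)


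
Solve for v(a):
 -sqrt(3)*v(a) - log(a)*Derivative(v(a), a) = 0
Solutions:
 v(a) = C1*exp(-sqrt(3)*li(a))


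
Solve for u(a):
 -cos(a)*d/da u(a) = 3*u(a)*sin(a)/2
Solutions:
 u(a) = C1*cos(a)^(3/2)


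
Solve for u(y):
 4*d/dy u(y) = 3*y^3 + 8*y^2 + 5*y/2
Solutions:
 u(y) = C1 + 3*y^4/16 + 2*y^3/3 + 5*y^2/16


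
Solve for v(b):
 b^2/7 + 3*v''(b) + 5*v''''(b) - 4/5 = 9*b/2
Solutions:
 v(b) = C1 + C2*b + C3*sin(sqrt(15)*b/5) + C4*cos(sqrt(15)*b/5) - b^4/252 + b^3/4 + 67*b^2/315


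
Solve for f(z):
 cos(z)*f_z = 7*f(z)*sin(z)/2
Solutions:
 f(z) = C1/cos(z)^(7/2)


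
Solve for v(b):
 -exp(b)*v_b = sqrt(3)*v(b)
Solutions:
 v(b) = C1*exp(sqrt(3)*exp(-b))


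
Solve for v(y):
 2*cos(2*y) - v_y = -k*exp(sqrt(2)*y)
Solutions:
 v(y) = C1 + sqrt(2)*k*exp(sqrt(2)*y)/2 + sin(2*y)


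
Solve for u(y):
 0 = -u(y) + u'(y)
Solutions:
 u(y) = C1*exp(y)


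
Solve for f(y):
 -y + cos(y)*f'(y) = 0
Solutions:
 f(y) = C1 + Integral(y/cos(y), y)


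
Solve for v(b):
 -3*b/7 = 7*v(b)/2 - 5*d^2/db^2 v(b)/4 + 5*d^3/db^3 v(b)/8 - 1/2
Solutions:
 v(b) = C1*exp(b*(10*2^(2/3)*5^(1/3)/(3*sqrt(3129) + 169)^(1/3) + 20 + 2^(1/3)*5^(2/3)*(3*sqrt(3129) + 169)^(1/3))/30)*sin(10^(1/3)*sqrt(3)*b*(-5^(1/3)*(3*sqrt(3129) + 169)^(1/3) + 10*2^(1/3)/(3*sqrt(3129) + 169)^(1/3))/30) + C2*exp(b*(10*2^(2/3)*5^(1/3)/(3*sqrt(3129) + 169)^(1/3) + 20 + 2^(1/3)*5^(2/3)*(3*sqrt(3129) + 169)^(1/3))/30)*cos(10^(1/3)*sqrt(3)*b*(-5^(1/3)*(3*sqrt(3129) + 169)^(1/3) + 10*2^(1/3)/(3*sqrt(3129) + 169)^(1/3))/30) + C3*exp(b*(-2^(1/3)*5^(2/3)*(3*sqrt(3129) + 169)^(1/3) - 10*2^(2/3)*5^(1/3)/(3*sqrt(3129) + 169)^(1/3) + 10)/15) - 6*b/49 + 1/7


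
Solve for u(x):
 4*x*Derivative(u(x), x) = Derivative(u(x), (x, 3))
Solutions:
 u(x) = C1 + Integral(C2*airyai(2^(2/3)*x) + C3*airybi(2^(2/3)*x), x)


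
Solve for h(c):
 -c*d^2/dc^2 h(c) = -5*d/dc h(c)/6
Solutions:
 h(c) = C1 + C2*c^(11/6)


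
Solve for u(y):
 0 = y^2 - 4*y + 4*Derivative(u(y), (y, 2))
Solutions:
 u(y) = C1 + C2*y - y^4/48 + y^3/6


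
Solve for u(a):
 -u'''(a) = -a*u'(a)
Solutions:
 u(a) = C1 + Integral(C2*airyai(a) + C3*airybi(a), a)


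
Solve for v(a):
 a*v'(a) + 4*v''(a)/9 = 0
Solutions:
 v(a) = C1 + C2*erf(3*sqrt(2)*a/4)


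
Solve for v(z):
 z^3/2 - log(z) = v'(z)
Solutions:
 v(z) = C1 + z^4/8 - z*log(z) + z


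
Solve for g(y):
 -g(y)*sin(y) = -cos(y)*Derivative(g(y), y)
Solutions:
 g(y) = C1/cos(y)


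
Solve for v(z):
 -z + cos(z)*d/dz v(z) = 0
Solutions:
 v(z) = C1 + Integral(z/cos(z), z)


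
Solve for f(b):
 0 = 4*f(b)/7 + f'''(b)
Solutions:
 f(b) = C3*exp(-14^(2/3)*b/7) + (C1*sin(14^(2/3)*sqrt(3)*b/14) + C2*cos(14^(2/3)*sqrt(3)*b/14))*exp(14^(2/3)*b/14)


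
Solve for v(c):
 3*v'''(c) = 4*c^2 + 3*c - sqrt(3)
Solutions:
 v(c) = C1 + C2*c + C3*c^2 + c^5/45 + c^4/24 - sqrt(3)*c^3/18


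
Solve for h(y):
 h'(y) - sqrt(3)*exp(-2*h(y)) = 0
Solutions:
 h(y) = log(-sqrt(C1 + 2*sqrt(3)*y))
 h(y) = log(C1 + 2*sqrt(3)*y)/2


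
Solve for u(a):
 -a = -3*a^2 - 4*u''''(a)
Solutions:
 u(a) = C1 + C2*a + C3*a^2 + C4*a^3 - a^6/480 + a^5/480


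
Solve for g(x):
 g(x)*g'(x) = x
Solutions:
 g(x) = -sqrt(C1 + x^2)
 g(x) = sqrt(C1 + x^2)


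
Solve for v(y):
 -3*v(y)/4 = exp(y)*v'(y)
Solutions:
 v(y) = C1*exp(3*exp(-y)/4)


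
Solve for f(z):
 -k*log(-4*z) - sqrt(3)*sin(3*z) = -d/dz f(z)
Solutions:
 f(z) = C1 + k*z*(log(-z) - 1) + 2*k*z*log(2) - sqrt(3)*cos(3*z)/3


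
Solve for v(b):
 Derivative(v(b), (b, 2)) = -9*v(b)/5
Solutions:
 v(b) = C1*sin(3*sqrt(5)*b/5) + C2*cos(3*sqrt(5)*b/5)


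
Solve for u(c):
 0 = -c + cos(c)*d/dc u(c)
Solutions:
 u(c) = C1 + Integral(c/cos(c), c)


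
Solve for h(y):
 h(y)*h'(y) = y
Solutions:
 h(y) = -sqrt(C1 + y^2)
 h(y) = sqrt(C1 + y^2)


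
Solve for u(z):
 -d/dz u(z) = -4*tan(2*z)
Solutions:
 u(z) = C1 - 2*log(cos(2*z))


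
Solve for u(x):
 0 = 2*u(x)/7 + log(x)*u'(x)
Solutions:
 u(x) = C1*exp(-2*li(x)/7)


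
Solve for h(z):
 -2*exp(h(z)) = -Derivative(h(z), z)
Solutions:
 h(z) = log(-1/(C1 + 2*z))


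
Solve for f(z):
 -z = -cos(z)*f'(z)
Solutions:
 f(z) = C1 + Integral(z/cos(z), z)


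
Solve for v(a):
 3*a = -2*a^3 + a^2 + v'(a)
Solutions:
 v(a) = C1 + a^4/2 - a^3/3 + 3*a^2/2


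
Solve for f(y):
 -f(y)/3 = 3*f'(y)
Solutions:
 f(y) = C1*exp(-y/9)


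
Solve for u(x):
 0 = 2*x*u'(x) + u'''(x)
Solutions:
 u(x) = C1 + Integral(C2*airyai(-2^(1/3)*x) + C3*airybi(-2^(1/3)*x), x)


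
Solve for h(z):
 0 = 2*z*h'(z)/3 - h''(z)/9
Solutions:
 h(z) = C1 + C2*erfi(sqrt(3)*z)


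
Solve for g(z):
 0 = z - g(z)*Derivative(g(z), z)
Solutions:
 g(z) = -sqrt(C1 + z^2)
 g(z) = sqrt(C1 + z^2)


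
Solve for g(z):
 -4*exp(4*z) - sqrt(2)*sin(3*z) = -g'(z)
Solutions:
 g(z) = C1 + exp(4*z) - sqrt(2)*cos(3*z)/3


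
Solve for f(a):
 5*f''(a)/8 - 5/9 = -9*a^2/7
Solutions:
 f(a) = C1 + C2*a - 6*a^4/35 + 4*a^2/9


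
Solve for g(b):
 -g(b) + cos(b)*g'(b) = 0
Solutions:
 g(b) = C1*sqrt(sin(b) + 1)/sqrt(sin(b) - 1)


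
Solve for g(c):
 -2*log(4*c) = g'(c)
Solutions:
 g(c) = C1 - 2*c*log(c) - c*log(16) + 2*c


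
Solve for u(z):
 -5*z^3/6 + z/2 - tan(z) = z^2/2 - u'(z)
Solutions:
 u(z) = C1 + 5*z^4/24 + z^3/6 - z^2/4 - log(cos(z))


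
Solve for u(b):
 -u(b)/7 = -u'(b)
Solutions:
 u(b) = C1*exp(b/7)


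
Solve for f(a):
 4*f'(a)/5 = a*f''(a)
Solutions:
 f(a) = C1 + C2*a^(9/5)


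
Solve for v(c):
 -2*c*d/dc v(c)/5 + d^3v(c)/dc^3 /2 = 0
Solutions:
 v(c) = C1 + Integral(C2*airyai(10^(2/3)*c/5) + C3*airybi(10^(2/3)*c/5), c)


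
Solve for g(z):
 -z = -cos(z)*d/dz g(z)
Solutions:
 g(z) = C1 + Integral(z/cos(z), z)


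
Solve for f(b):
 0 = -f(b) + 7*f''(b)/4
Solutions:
 f(b) = C1*exp(-2*sqrt(7)*b/7) + C2*exp(2*sqrt(7)*b/7)


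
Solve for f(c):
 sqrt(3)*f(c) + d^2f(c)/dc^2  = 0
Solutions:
 f(c) = C1*sin(3^(1/4)*c) + C2*cos(3^(1/4)*c)


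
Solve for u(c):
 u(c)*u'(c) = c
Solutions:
 u(c) = -sqrt(C1 + c^2)
 u(c) = sqrt(C1 + c^2)


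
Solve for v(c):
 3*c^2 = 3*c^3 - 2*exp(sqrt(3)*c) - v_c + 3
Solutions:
 v(c) = C1 + 3*c^4/4 - c^3 + 3*c - 2*sqrt(3)*exp(sqrt(3)*c)/3


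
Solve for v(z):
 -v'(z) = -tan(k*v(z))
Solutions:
 v(z) = Piecewise((-asin(exp(C1*k + k*z))/k + pi/k, Ne(k, 0)), (nan, True))
 v(z) = Piecewise((asin(exp(C1*k + k*z))/k, Ne(k, 0)), (nan, True))


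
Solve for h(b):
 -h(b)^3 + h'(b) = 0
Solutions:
 h(b) = -sqrt(2)*sqrt(-1/(C1 + b))/2
 h(b) = sqrt(2)*sqrt(-1/(C1 + b))/2


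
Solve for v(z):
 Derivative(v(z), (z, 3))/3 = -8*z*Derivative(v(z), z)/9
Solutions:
 v(z) = C1 + Integral(C2*airyai(-2*3^(2/3)*z/3) + C3*airybi(-2*3^(2/3)*z/3), z)


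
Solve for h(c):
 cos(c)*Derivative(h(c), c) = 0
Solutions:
 h(c) = C1


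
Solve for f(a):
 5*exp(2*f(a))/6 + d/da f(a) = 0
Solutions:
 f(a) = log(-1/(C1 - 5*a))/2 + log(3)/2
 f(a) = log(-sqrt(1/(C1 + 5*a))) + log(3)/2


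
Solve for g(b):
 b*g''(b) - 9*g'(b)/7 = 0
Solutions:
 g(b) = C1 + C2*b^(16/7)


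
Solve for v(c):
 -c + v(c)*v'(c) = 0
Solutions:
 v(c) = -sqrt(C1 + c^2)
 v(c) = sqrt(C1 + c^2)


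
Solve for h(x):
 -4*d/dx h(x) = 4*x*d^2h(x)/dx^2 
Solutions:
 h(x) = C1 + C2*log(x)


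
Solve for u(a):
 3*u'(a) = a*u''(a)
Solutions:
 u(a) = C1 + C2*a^4


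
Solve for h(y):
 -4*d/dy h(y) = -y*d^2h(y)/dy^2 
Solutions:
 h(y) = C1 + C2*y^5


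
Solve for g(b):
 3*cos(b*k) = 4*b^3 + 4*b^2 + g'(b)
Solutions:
 g(b) = C1 - b^4 - 4*b^3/3 + 3*sin(b*k)/k


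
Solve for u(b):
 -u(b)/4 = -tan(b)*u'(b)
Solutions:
 u(b) = C1*sin(b)^(1/4)


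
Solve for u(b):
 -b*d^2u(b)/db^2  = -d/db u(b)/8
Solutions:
 u(b) = C1 + C2*b^(9/8)


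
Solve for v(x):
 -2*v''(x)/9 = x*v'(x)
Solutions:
 v(x) = C1 + C2*erf(3*x/2)


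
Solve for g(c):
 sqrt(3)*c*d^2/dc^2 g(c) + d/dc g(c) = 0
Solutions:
 g(c) = C1 + C2*c^(1 - sqrt(3)/3)


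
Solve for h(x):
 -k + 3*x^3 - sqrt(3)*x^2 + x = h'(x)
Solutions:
 h(x) = C1 - k*x + 3*x^4/4 - sqrt(3)*x^3/3 + x^2/2


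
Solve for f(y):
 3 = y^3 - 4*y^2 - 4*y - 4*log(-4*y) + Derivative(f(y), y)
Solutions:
 f(y) = C1 - y^4/4 + 4*y^3/3 + 2*y^2 + 4*y*log(-y) + y*(-1 + 8*log(2))


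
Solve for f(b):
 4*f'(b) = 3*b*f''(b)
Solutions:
 f(b) = C1 + C2*b^(7/3)


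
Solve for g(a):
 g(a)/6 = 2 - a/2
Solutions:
 g(a) = 12 - 3*a


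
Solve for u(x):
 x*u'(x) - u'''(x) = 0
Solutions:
 u(x) = C1 + Integral(C2*airyai(x) + C3*airybi(x), x)


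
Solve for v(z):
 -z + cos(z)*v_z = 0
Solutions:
 v(z) = C1 + Integral(z/cos(z), z)


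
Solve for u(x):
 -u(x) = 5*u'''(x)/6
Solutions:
 u(x) = C3*exp(-5^(2/3)*6^(1/3)*x/5) + (C1*sin(2^(1/3)*3^(5/6)*5^(2/3)*x/10) + C2*cos(2^(1/3)*3^(5/6)*5^(2/3)*x/10))*exp(5^(2/3)*6^(1/3)*x/10)


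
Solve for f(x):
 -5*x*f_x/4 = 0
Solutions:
 f(x) = C1


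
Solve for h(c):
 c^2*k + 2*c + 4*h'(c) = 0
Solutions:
 h(c) = C1 - c^3*k/12 - c^2/4


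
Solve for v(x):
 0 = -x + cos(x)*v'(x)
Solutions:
 v(x) = C1 + Integral(x/cos(x), x)


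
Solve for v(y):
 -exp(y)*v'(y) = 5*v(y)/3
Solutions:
 v(y) = C1*exp(5*exp(-y)/3)


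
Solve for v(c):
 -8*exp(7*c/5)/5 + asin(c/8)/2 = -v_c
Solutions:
 v(c) = C1 - c*asin(c/8)/2 - sqrt(64 - c^2)/2 + 8*exp(7*c/5)/7


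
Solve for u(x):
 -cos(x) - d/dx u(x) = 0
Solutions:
 u(x) = C1 - sin(x)


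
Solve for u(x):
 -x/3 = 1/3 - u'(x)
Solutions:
 u(x) = C1 + x^2/6 + x/3


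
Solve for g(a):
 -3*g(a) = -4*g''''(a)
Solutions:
 g(a) = C1*exp(-sqrt(2)*3^(1/4)*a/2) + C2*exp(sqrt(2)*3^(1/4)*a/2) + C3*sin(sqrt(2)*3^(1/4)*a/2) + C4*cos(sqrt(2)*3^(1/4)*a/2)


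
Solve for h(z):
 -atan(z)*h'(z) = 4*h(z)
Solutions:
 h(z) = C1*exp(-4*Integral(1/atan(z), z))


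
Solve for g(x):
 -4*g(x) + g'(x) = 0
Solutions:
 g(x) = C1*exp(4*x)


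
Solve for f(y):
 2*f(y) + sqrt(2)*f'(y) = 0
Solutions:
 f(y) = C1*exp(-sqrt(2)*y)


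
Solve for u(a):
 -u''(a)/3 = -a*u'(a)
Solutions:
 u(a) = C1 + C2*erfi(sqrt(6)*a/2)


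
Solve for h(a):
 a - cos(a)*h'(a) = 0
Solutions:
 h(a) = C1 + Integral(a/cos(a), a)


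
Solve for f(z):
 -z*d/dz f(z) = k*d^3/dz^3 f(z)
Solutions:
 f(z) = C1 + Integral(C2*airyai(z*(-1/k)^(1/3)) + C3*airybi(z*(-1/k)^(1/3)), z)


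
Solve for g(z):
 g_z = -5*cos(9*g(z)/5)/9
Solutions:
 5*z/9 - 5*log(sin(9*g(z)/5) - 1)/18 + 5*log(sin(9*g(z)/5) + 1)/18 = C1


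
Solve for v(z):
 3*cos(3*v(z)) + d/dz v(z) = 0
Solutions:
 v(z) = -asin((C1 + exp(18*z))/(C1 - exp(18*z)))/3 + pi/3
 v(z) = asin((C1 + exp(18*z))/(C1 - exp(18*z)))/3


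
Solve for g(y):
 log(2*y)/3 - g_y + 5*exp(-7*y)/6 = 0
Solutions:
 g(y) = C1 + y*log(y)/3 + y*(-1 + log(2))/3 - 5*exp(-7*y)/42


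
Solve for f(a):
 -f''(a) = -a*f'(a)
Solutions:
 f(a) = C1 + C2*erfi(sqrt(2)*a/2)


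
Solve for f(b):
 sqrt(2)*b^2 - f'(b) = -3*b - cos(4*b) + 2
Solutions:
 f(b) = C1 + sqrt(2)*b^3/3 + 3*b^2/2 - 2*b + sin(4*b)/4


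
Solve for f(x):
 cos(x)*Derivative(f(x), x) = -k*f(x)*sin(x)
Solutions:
 f(x) = C1*exp(k*log(cos(x)))


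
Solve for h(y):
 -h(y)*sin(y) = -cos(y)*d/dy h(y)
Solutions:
 h(y) = C1/cos(y)


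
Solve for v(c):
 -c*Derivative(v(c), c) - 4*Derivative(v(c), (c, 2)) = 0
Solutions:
 v(c) = C1 + C2*erf(sqrt(2)*c/4)


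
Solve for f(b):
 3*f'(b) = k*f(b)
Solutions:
 f(b) = C1*exp(b*k/3)


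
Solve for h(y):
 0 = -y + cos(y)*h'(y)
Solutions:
 h(y) = C1 + Integral(y/cos(y), y)


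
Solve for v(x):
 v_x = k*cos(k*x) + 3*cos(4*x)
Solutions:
 v(x) = C1 + 3*sin(4*x)/4 + sin(k*x)


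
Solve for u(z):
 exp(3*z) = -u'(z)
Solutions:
 u(z) = C1 - exp(3*z)/3


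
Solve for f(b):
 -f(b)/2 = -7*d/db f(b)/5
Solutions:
 f(b) = C1*exp(5*b/14)


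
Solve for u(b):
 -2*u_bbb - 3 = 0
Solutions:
 u(b) = C1 + C2*b + C3*b^2 - b^3/4


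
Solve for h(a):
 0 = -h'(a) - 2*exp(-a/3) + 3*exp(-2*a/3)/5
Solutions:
 h(a) = C1 + 6*exp(-a/3) - 9*exp(-2*a/3)/10


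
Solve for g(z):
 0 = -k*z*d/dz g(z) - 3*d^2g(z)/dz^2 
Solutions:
 g(z) = Piecewise((-sqrt(6)*sqrt(pi)*C1*erf(sqrt(6)*sqrt(k)*z/6)/(2*sqrt(k)) - C2, (k > 0) | (k < 0)), (-C1*z - C2, True))


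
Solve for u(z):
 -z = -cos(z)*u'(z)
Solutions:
 u(z) = C1 + Integral(z/cos(z), z)


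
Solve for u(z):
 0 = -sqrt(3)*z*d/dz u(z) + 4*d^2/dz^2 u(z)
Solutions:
 u(z) = C1 + C2*erfi(sqrt(2)*3^(1/4)*z/4)


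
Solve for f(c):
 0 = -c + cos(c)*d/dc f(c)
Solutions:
 f(c) = C1 + Integral(c/cos(c), c)


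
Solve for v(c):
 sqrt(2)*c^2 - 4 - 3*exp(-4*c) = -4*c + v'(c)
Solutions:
 v(c) = C1 + sqrt(2)*c^3/3 + 2*c^2 - 4*c + 3*exp(-4*c)/4


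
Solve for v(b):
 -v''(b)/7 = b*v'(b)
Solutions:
 v(b) = C1 + C2*erf(sqrt(14)*b/2)


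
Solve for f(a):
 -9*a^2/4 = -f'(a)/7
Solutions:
 f(a) = C1 + 21*a^3/4


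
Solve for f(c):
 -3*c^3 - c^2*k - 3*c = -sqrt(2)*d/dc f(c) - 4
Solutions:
 f(c) = C1 + 3*sqrt(2)*c^4/8 + sqrt(2)*c^3*k/6 + 3*sqrt(2)*c^2/4 - 2*sqrt(2)*c


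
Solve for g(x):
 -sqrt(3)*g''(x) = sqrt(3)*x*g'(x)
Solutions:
 g(x) = C1 + C2*erf(sqrt(2)*x/2)


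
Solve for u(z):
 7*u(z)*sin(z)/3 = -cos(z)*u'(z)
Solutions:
 u(z) = C1*cos(z)^(7/3)


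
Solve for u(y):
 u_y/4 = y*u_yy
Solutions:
 u(y) = C1 + C2*y^(5/4)


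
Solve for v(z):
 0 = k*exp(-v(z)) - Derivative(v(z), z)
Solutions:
 v(z) = log(C1 + k*z)


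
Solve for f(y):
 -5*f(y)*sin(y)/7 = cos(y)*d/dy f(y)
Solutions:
 f(y) = C1*cos(y)^(5/7)


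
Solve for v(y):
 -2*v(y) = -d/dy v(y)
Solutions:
 v(y) = C1*exp(2*y)


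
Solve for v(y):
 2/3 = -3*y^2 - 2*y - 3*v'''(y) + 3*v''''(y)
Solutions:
 v(y) = C1 + C2*y + C3*y^2 + C4*exp(y) - y^5/60 - y^4/9 - 13*y^3/27


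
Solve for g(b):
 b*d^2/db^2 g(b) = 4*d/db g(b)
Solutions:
 g(b) = C1 + C2*b^5


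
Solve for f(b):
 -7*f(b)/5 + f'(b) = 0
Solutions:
 f(b) = C1*exp(7*b/5)


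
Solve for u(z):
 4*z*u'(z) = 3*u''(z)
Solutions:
 u(z) = C1 + C2*erfi(sqrt(6)*z/3)


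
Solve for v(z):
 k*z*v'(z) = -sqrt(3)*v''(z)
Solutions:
 v(z) = Piecewise((-sqrt(2)*3^(1/4)*sqrt(pi)*C1*erf(sqrt(2)*3^(3/4)*sqrt(k)*z/6)/(2*sqrt(k)) - C2, (k > 0) | (k < 0)), (-C1*z - C2, True))


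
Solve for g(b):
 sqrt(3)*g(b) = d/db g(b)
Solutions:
 g(b) = C1*exp(sqrt(3)*b)


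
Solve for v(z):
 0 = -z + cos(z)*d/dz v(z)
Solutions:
 v(z) = C1 + Integral(z/cos(z), z)


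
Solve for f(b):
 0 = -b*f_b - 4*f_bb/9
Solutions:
 f(b) = C1 + C2*erf(3*sqrt(2)*b/4)


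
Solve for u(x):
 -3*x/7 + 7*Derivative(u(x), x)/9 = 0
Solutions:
 u(x) = C1 + 27*x^2/98


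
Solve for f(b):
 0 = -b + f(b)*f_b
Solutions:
 f(b) = -sqrt(C1 + b^2)
 f(b) = sqrt(C1 + b^2)


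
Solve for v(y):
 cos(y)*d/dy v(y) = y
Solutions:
 v(y) = C1 + Integral(y/cos(y), y)


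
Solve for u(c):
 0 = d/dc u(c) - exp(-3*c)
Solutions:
 u(c) = C1 - exp(-3*c)/3


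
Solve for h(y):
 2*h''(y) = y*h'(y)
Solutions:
 h(y) = C1 + C2*erfi(y/2)


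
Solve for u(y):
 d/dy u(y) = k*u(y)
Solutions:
 u(y) = C1*exp(k*y)


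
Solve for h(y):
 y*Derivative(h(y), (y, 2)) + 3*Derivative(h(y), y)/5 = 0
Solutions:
 h(y) = C1 + C2*y^(2/5)


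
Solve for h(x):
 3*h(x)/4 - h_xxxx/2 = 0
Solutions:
 h(x) = C1*exp(-2^(3/4)*3^(1/4)*x/2) + C2*exp(2^(3/4)*3^(1/4)*x/2) + C3*sin(2^(3/4)*3^(1/4)*x/2) + C4*cos(2^(3/4)*3^(1/4)*x/2)


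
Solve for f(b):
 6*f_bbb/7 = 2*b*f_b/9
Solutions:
 f(b) = C1 + Integral(C2*airyai(7^(1/3)*b/3) + C3*airybi(7^(1/3)*b/3), b)


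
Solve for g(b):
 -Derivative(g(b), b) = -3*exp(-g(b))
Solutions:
 g(b) = log(C1 + 3*b)


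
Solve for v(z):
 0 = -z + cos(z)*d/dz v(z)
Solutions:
 v(z) = C1 + Integral(z/cos(z), z)


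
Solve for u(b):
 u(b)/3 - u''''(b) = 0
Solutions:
 u(b) = C1*exp(-3^(3/4)*b/3) + C2*exp(3^(3/4)*b/3) + C3*sin(3^(3/4)*b/3) + C4*cos(3^(3/4)*b/3)


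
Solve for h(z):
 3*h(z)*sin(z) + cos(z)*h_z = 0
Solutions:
 h(z) = C1*cos(z)^3


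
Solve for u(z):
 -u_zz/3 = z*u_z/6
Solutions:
 u(z) = C1 + C2*erf(z/2)


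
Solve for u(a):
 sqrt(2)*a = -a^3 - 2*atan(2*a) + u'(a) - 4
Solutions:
 u(a) = C1 + a^4/4 + sqrt(2)*a^2/2 + 2*a*atan(2*a) + 4*a - log(4*a^2 + 1)/2


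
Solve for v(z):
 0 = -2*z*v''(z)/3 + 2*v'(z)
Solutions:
 v(z) = C1 + C2*z^4


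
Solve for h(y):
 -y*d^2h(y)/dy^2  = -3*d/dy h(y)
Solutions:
 h(y) = C1 + C2*y^4


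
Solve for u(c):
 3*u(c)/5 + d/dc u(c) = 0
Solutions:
 u(c) = C1*exp(-3*c/5)


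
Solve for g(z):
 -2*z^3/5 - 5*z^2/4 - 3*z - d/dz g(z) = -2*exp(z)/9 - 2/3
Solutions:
 g(z) = C1 - z^4/10 - 5*z^3/12 - 3*z^2/2 + 2*z/3 + 2*exp(z)/9


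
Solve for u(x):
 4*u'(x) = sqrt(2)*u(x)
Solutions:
 u(x) = C1*exp(sqrt(2)*x/4)


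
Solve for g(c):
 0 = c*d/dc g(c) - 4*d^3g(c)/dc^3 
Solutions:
 g(c) = C1 + Integral(C2*airyai(2^(1/3)*c/2) + C3*airybi(2^(1/3)*c/2), c)


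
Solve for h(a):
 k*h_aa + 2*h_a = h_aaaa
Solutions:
 h(a) = C1 + C2*exp(a*(k/(3*(sqrt(1 - k^3/27) + 1)^(1/3)) + (sqrt(1 - k^3/27) + 1)^(1/3))) + C3*exp(a*(4*k/((-1 + sqrt(3)*I)*(sqrt(1 - k^3/27) + 1)^(1/3)) - 3*(sqrt(1 - k^3/27) + 1)^(1/3) + 3*sqrt(3)*I*(sqrt(1 - k^3/27) + 1)^(1/3))/6) + C4*exp(-a*(4*k/((1 + sqrt(3)*I)*(sqrt(1 - k^3/27) + 1)^(1/3)) + 3*(sqrt(1 - k^3/27) + 1)^(1/3) + 3*sqrt(3)*I*(sqrt(1 - k^3/27) + 1)^(1/3))/6)
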